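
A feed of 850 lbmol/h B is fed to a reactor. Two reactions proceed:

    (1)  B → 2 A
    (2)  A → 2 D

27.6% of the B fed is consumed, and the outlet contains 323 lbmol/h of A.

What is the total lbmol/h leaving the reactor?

1230 lbmol/h

Conversion of B: B consumed = 1ξ₁ = 0.276 × 850 → ξ₁ = 234.6 lbmol/h.
A balance: n_A = 0 + 2ξ₁ − 1ξ₂ = 323 → ξ₂ = (2·234.6 − 323)/1 = 146.2 lbmol/h.
Outlet amounts (n = n₀ + Σ ν·ξ):
  B: 850 − 1(234.6) = 615.4
  A: 0 + 2(234.6) − 1(146.2) = 323
  D: 0 + 2(146.2) = 292.4
Total out = 615.4 + 323 + 292.4 = 1231 lbmol/h.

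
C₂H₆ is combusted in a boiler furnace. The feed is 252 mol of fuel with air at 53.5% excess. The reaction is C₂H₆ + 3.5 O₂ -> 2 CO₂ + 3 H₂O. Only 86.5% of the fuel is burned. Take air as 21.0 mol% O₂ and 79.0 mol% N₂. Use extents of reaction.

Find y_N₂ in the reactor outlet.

0.748

Stoichiometric O₂ = 3.5 × 252 = 882 mol; O₂ fed = 882 × 1.535 = 1354 mol.
N₂ fed = 1354 × 79/21 = 5093 mol.
Fuel reacted = 0.865 × 252 → ξ = 218 mol.
Outlet (n = n₀ + ν ξ):
  C₂H₆: 252 − 1(218) = 34.02
  O₂: 1354 − 3.5(218) = 590.9
  N₂: 5093 (inert)
  CO₂: 0 + 2(218) = 436
  H₂O: 0 + 3(218) = 653.9
Total out = 6808 mol; y_N₂ = 5093 / 6808 = 0.7481.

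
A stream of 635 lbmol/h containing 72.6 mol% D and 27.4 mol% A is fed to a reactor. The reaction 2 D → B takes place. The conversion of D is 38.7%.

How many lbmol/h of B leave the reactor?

D reacted = 0.387 × 461 = 178.4 lbmol/h; ν_D = −2, so ξ = 178.4/2 = 89.21 lbmol/h.
Outlet amounts (n = n₀ + ν ξ):
  D: 461 − 2(89.21) = 282.6
  B: 0 + 1(89.21) = 89.21
  A: 174 (inert)

89.2 lbmol/h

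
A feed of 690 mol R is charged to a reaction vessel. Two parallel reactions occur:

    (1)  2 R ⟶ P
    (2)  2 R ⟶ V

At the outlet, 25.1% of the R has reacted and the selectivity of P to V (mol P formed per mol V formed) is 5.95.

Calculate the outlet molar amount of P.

74.1 mol

Conversion of R: R consumed = 0.251 × 690 = 173.2 mol = 2ξ₁ + 2ξ₂.
Selectivity: 1ξ₁ / (1ξ₂) = 5.95 → ξ₁ = 5.95 ξ₂.
Substitute: (2·5.95 + 2) ξ₂ = 173.2 → ξ₂ = 12.46 mol, ξ₁ = 74.14 mol.
Outlet amounts (n = n₀ + Σ ν·ξ):
  R: 690 − 2(74.14) − 2(12.46) = 516.8
  P: 0 + 1(74.14) = 74.14
  V: 0 + 1(12.46) = 12.46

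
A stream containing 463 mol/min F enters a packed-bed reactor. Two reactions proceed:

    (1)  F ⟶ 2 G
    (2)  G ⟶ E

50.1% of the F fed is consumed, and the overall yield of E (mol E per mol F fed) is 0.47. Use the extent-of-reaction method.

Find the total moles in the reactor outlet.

695 mol/min

Conversion of F: F consumed = 1ξ₁ = 0.501 × 463 → ξ₁ = 232 mol/min.
Yield of E: 1ξ₂ / 463 = 0.47 → ξ₂ = 217.6 mol/min.
Outlet amounts (n = n₀ + Σ ν·ξ):
  F: 463 − 1(232) = 231
  G: 0 + 2(232) − 1(217.6) = 246.3
  E: 0 + 1(217.6) = 217.6
Total out = 231 + 246.3 + 217.6 = 695 mol/min.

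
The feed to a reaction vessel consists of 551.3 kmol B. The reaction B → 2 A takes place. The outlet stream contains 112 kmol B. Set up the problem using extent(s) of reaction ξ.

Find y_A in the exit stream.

0.887

For B: n = n₀ − 1ξ → 112 = 551.3 − 1ξ, giving ξ = 439.3 kmol.
Outlet amounts (n = n₀ + ν ξ):
  B: 551.3 − 1(439.3) = 112
  A: 0 + 2(439.3) = 878.6
Total out = 990.6 kmol; y_A = 878.6 / 990.6 = 0.8869.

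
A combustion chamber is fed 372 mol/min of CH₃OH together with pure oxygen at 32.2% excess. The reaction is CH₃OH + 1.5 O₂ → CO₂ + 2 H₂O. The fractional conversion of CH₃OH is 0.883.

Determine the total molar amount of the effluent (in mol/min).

1270 mol/min

Stoichiometric O₂ = 1.5 × 372 = 558 mol/min; O₂ fed = 558 × 1.322 = 737.7 mol/min.
Fuel reacted = 0.883 × 372 → ξ = 328.5 mol/min.
Outlet (n = n₀ + ν ξ):
  CH₃OH: 372 − 1(328.5) = 43.52
  O₂: 737.7 − 1.5(328.5) = 245
  CO₂: 0 + 1(328.5) = 328.5
  H₂O: 0 + 2(328.5) = 657
Total out = 43.52 + 245 + 328.5 + 657 = 1274 mol/min.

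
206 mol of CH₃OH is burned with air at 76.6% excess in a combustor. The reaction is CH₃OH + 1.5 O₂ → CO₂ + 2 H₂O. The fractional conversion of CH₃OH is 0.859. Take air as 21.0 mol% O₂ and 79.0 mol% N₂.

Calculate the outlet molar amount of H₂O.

354 mol

Stoichiometric O₂ = 1.5 × 206 = 309 mol; O₂ fed = 309 × 1.766 = 545.7 mol.
N₂ fed = 545.7 × 79/21 = 2053 mol.
Fuel reacted = 0.859 × 206 → ξ = 177 mol.
Outlet (n = n₀ + ν ξ):
  CH₃OH: 206 − 1(177) = 29.05
  O₂: 545.7 − 1.5(177) = 280.3
  N₂: 2053 (inert)
  CO₂: 0 + 1(177) = 177
  H₂O: 0 + 2(177) = 353.9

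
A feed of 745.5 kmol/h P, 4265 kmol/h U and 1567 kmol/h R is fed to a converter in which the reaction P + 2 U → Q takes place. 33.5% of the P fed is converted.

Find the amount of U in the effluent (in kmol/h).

P reacted = 0.335 × 745.5 = 249.7 kmol/h; ν_P = −1, so ξ = 249.7/1 = 249.7 kmol/h.
Outlet amounts (n = n₀ + ν ξ):
  P: 745.5 − 1(249.7) = 495.8
  U: 4265 − 2(249.7) = 3766
  Q: 0 + 1(249.7) = 249.7
  R: 1567 (inert)

3770 kmol/h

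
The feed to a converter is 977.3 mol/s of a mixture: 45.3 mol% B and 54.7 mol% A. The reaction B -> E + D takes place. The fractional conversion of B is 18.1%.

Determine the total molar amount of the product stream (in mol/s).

1060 mol/s

B reacted = 0.181 × 442.7 = 80.13 mol/s; ν_B = −1, so ξ = 80.13/1 = 80.13 mol/s.
Outlet amounts (n = n₀ + ν ξ):
  B: 442.7 − 1(80.13) = 362.6
  E: 0 + 1(80.13) = 80.13
  D: 0 + 1(80.13) = 80.13
  A: 534.6 (inert)
Total out = 362.6 + 80.13 + 80.13 + 534.6 = 1057 mol/s.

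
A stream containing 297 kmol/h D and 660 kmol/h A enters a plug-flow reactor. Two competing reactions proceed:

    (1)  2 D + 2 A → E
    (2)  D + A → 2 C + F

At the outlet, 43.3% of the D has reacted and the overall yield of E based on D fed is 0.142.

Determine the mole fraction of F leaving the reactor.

Yield of E: 1ξ₁ / 297 = 0.142 → ξ₁ = 42.17 kmol/h.
Conversion of D: 2ξ₁ + 1ξ₂ = 0.433 × 297 = 128.6 → ξ₂ = 44.25 kmol/h.
Outlet amounts (n = n₀ + Σ ν·ξ):
  D: 297 − 2(42.17) − 1(44.25) = 168.4
  A: 660 − 2(42.17) − 1(44.25) = 531.4
  E: 0 + 1(42.17) = 42.17
  C: 0 + 2(44.25) = 88.51
  F: 0 + 1(44.25) = 44.25
Total out = 874.7 kmol/h; y_F = 44.25 / 874.7 = 0.05059.

0.0506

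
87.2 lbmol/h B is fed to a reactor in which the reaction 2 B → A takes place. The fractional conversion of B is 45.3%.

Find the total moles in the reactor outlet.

B reacted = 0.453 × 87.2 = 39.5 lbmol/h; ν_B = −2, so ξ = 39.5/2 = 19.75 lbmol/h.
Outlet amounts (n = n₀ + ν ξ):
  B: 87.2 − 2(19.75) = 47.7
  A: 0 + 1(19.75) = 19.75
Total out = 47.7 + 19.75 = 67.45 lbmol/h.

67.4 lbmol/h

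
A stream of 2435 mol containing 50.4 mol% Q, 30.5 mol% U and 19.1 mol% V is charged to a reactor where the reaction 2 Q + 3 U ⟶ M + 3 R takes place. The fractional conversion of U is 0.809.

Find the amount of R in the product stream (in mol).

U reacted = 0.809 × 742.7 = 600.8 mol; ν_U = −3, so ξ = 600.8/3 = 200.3 mol.
Outlet amounts (n = n₀ + ν ξ):
  Q: 1227 − 2(200.3) = 826.7
  U: 742.7 − 3(200.3) = 141.9
  M: 0 + 1(200.3) = 200.3
  R: 0 + 3(200.3) = 600.8
  V: 465.1 (inert)

601 mol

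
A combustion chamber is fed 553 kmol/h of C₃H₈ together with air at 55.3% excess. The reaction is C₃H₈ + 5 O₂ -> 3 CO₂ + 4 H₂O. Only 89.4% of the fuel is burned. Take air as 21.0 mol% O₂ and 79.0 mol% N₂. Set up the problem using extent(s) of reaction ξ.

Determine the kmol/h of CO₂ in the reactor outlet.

1480 kmol/h

Stoichiometric O₂ = 5 × 553 = 2765 kmol/h; O₂ fed = 2765 × 1.553 = 4294 kmol/h.
N₂ fed = 4294 × 79/21 = 16150 kmol/h.
Fuel reacted = 0.894 × 553 → ξ = 494.4 kmol/h.
Outlet (n = n₀ + ν ξ):
  C₃H₈: 553 − 1(494.4) = 58.62
  O₂: 4294 − 5(494.4) = 1822
  N₂: 16150 (inert)
  CO₂: 0 + 3(494.4) = 1483
  H₂O: 0 + 4(494.4) = 1978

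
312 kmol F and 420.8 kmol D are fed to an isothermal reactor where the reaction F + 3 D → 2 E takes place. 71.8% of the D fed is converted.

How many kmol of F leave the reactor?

D reacted = 0.718 × 420.8 = 302.1 kmol; ν_D = −3, so ξ = 302.1/3 = 100.7 kmol.
Outlet amounts (n = n₀ + ν ξ):
  F: 312 − 1(100.7) = 211.3
  D: 420.8 − 3(100.7) = 118.7
  E: 0 + 2(100.7) = 201.4

211 kmol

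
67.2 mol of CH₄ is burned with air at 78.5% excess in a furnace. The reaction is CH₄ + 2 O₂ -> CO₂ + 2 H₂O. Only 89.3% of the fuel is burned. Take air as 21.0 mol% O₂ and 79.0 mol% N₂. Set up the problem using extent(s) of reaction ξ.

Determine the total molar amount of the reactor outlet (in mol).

1210 mol

Stoichiometric O₂ = 2 × 67.2 = 134.4 mol; O₂ fed = 134.4 × 1.785 = 239.9 mol.
N₂ fed = 239.9 × 79/21 = 902.5 mol.
Fuel reacted = 0.893 × 67.2 → ξ = 60.01 mol.
Outlet (n = n₀ + ν ξ):
  CH₄: 67.2 − 1(60.01) = 7.19
  O₂: 239.9 − 2(60.01) = 119.9
  N₂: 902.5 (inert)
  CO₂: 0 + 1(60.01) = 60.01
  H₂O: 0 + 2(60.01) = 120
Total out = 7.19 + 119.9 + 902.5 + 60.01 + 120 = 1210 mol.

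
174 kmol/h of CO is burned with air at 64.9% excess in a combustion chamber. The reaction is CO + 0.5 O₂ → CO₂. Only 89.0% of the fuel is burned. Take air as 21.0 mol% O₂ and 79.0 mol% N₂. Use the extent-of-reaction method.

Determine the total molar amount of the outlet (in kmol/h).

Stoichiometric O₂ = 0.5 × 174 = 87 kmol/h; O₂ fed = 87 × 1.649 = 143.5 kmol/h.
N₂ fed = 143.5 × 79/21 = 539.7 kmol/h.
Fuel reacted = 0.89 × 174 → ξ = 154.9 kmol/h.
Outlet (n = n₀ + ν ξ):
  CO: 174 − 1(154.9) = 19.14
  O₂: 143.5 − 0.5(154.9) = 66.03
  N₂: 539.7 (inert)
  CO₂: 0 + 1(154.9) = 154.9
Total out = 19.14 + 66.03 + 539.7 + 154.9 = 779.7 kmol/h.

780 kmol/h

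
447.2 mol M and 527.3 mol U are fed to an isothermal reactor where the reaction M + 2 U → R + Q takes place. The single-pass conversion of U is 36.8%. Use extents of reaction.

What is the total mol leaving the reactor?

U reacted = 0.368 × 527.3 = 194 mol; ν_U = −2, so ξ = 194/2 = 97.02 mol.
Outlet amounts (n = n₀ + ν ξ):
  M: 447.2 − 1(97.02) = 350.2
  U: 527.3 − 2(97.02) = 333.3
  R: 0 + 1(97.02) = 97.02
  Q: 0 + 1(97.02) = 97.02
Total out = 350.2 + 333.3 + 97.02 + 97.02 = 877.5 mol.

877 mol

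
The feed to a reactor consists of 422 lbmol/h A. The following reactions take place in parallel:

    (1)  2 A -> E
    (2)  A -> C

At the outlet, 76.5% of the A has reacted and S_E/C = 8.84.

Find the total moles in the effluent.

269 lbmol/h

Conversion of A: A consumed = 0.765 × 422 = 322.8 lbmol/h = 2ξ₁ + 1ξ₂.
Selectivity: 1ξ₁ / (1ξ₂) = 8.84 → ξ₁ = 8.84 ξ₂.
Substitute: (2·8.84 + 1) ξ₂ = 322.8 → ξ₂ = 17.28 lbmol/h, ξ₁ = 152.8 lbmol/h.
Outlet amounts (n = n₀ + Σ ν·ξ):
  A: 422 − 2(152.8) − 1(17.28) = 99.17
  E: 0 + 1(152.8) = 152.8
  C: 0 + 1(17.28) = 17.28
Total out = 99.17 + 152.8 + 17.28 = 269.2 lbmol/h.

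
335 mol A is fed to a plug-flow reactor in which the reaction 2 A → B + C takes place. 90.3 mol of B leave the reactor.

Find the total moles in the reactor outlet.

For B: n = n₀ + 1ξ → 90.3 = 0 + 1ξ, giving ξ = 90.3 mol.
Outlet amounts (n = n₀ + ν ξ):
  A: 335 − 2(90.3) = 154.4
  B: 0 + 1(90.3) = 90.3
  C: 0 + 1(90.3) = 90.3
Total out = 154.4 + 90.3 + 90.3 = 335 mol.

335 mol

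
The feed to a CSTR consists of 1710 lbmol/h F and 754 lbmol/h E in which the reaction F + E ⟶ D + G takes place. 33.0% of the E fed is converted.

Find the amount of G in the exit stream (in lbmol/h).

E reacted = 0.33 × 754 = 248.8 lbmol/h; ν_E = −1, so ξ = 248.8/1 = 248.8 lbmol/h.
Outlet amounts (n = n₀ + ν ξ):
  F: 1710 − 1(248.8) = 1461
  E: 754 − 1(248.8) = 505.2
  D: 0 + 1(248.8) = 248.8
  G: 0 + 1(248.8) = 248.8

249 lbmol/h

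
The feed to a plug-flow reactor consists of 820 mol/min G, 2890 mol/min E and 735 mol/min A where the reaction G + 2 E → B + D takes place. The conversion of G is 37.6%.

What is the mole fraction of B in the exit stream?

0.0745

G reacted = 0.376 × 820 = 308.3 mol/min; ν_G = −1, so ξ = 308.3/1 = 308.3 mol/min.
Outlet amounts (n = n₀ + ν ξ):
  G: 820 − 1(308.3) = 511.7
  E: 2890 − 2(308.3) = 2273
  B: 0 + 1(308.3) = 308.3
  D: 0 + 1(308.3) = 308.3
  A: 735 (inert)
Total out = 4137 mol/min; y_B = 308.3 / 4137 = 0.07453.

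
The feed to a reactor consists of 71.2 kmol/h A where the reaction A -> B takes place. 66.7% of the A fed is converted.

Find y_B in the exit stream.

0.667

A reacted = 0.667 × 71.2 = 47.49 kmol/h; ν_A = −1, so ξ = 47.49/1 = 47.49 kmol/h.
Outlet amounts (n = n₀ + ν ξ):
  A: 71.2 − 1(47.49) = 23.71
  B: 0 + 1(47.49) = 47.49
Total out = 71.2 kmol/h; y_B = 47.49 / 71.2 = 0.667.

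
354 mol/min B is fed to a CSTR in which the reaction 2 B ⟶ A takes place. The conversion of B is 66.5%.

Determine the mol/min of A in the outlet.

118 mol/min

B reacted = 0.665 × 354 = 235.4 mol/min; ν_B = −2, so ξ = 235.4/2 = 117.7 mol/min.
Outlet amounts (n = n₀ + ν ξ):
  B: 354 − 2(117.7) = 118.6
  A: 0 + 1(117.7) = 117.7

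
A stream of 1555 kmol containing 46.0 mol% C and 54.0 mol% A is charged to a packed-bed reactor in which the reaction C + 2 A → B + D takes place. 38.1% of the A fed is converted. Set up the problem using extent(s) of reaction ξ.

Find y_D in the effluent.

A reacted = 0.381 × 839.7 = 319.9 kmol; ν_A = −2, so ξ = 319.9/2 = 160 kmol.
Outlet amounts (n = n₀ + ν ξ):
  C: 715.3 − 1(160) = 555.3
  A: 839.7 − 2(160) = 519.8
  B: 0 + 1(160) = 160
  D: 0 + 1(160) = 160
Total out = 1395 kmol; y_D = 160 / 1395 = 0.1147.

0.115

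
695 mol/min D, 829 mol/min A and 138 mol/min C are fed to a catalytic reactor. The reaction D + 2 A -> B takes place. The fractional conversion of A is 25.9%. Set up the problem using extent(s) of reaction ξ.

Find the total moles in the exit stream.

A reacted = 0.259 × 829 = 214.7 mol/min; ν_A = −2, so ξ = 214.7/2 = 107.4 mol/min.
Outlet amounts (n = n₀ + ν ξ):
  D: 695 − 1(107.4) = 587.6
  A: 829 − 2(107.4) = 614.3
  B: 0 + 1(107.4) = 107.4
  C: 138 (inert)
Total out = 587.6 + 614.3 + 107.4 + 138 = 1447 mol/min.

1450 mol/min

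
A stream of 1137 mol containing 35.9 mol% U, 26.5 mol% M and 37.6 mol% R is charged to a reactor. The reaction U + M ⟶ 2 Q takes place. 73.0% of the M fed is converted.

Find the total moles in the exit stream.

M reacted = 0.73 × 301.3 = 220 mol; ν_M = −1, so ξ = 220/1 = 220 mol.
Outlet amounts (n = n₀ + ν ξ):
  U: 408.2 − 1(220) = 188.2
  M: 301.3 − 1(220) = 81.35
  Q: 0 + 2(220) = 439.9
  R: 427.5 (inert)
Total out = 188.2 + 81.35 + 439.9 + 427.5 = 1137 mol.

1140 mol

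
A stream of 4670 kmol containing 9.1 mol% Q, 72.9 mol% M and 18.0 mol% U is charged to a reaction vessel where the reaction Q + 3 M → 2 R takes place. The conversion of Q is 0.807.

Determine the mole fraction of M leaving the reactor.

0.596

Q reacted = 0.807 × 425 = 343 kmol; ν_Q = −1, so ξ = 343/1 = 343 kmol.
Outlet amounts (n = n₀ + ν ξ):
  Q: 425 − 1(343) = 82.02
  M: 3404 − 3(343) = 2376
  R: 0 + 2(343) = 685.9
  U: 840.6 (inert)
Total out = 3984 kmol; y_M = 2376 / 3984 = 0.5963.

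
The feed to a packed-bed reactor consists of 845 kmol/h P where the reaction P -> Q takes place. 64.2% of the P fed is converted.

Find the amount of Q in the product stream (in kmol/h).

542 kmol/h

P reacted = 0.642 × 845 = 542.5 kmol/h; ν_P = −1, so ξ = 542.5/1 = 542.5 kmol/h.
Outlet amounts (n = n₀ + ν ξ):
  P: 845 − 1(542.5) = 302.5
  Q: 0 + 1(542.5) = 542.5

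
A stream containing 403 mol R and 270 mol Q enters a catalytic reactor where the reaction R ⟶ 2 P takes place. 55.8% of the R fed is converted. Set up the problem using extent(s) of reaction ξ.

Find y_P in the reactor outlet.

0.501

R reacted = 0.558 × 403 = 224.9 mol; ν_R = −1, so ξ = 224.9/1 = 224.9 mol.
Outlet amounts (n = n₀ + ν ξ):
  R: 403 − 1(224.9) = 178.1
  P: 0 + 2(224.9) = 449.7
  Q: 270 (inert)
Total out = 897.9 mol; y_P = 449.7 / 897.9 = 0.5009.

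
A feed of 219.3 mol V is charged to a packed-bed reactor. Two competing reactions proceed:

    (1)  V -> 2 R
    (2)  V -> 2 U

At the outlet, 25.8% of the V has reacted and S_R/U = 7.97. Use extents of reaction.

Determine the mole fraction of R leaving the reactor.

0.364

Conversion of V: V consumed = 0.258 × 219.3 = 56.58 mol = 1ξ₁ + 1ξ₂.
Selectivity: 2ξ₁ / (2ξ₂) = 7.97 → ξ₁ = 7.97 ξ₂.
Substitute: (1·7.97 + 1) ξ₂ = 56.58 → ξ₂ = 6.308 mol, ξ₁ = 50.27 mol.
Outlet amounts (n = n₀ + Σ ν·ξ):
  V: 219.3 − 1(50.27) − 1(6.308) = 162.7
  R: 0 + 2(50.27) = 100.5
  U: 0 + 2(6.308) = 12.62
Total out = 275.9 mol; y_R = 100.5 / 275.9 = 0.3644.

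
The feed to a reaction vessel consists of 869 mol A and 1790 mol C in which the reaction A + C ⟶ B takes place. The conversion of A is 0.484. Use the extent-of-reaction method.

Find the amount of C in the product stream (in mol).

A reacted = 0.484 × 869 = 420.6 mol; ν_A = −1, so ξ = 420.6/1 = 420.6 mol.
Outlet amounts (n = n₀ + ν ξ):
  A: 869 − 1(420.6) = 448.4
  C: 1790 − 1(420.6) = 1369
  B: 0 + 1(420.6) = 420.6

1370 mol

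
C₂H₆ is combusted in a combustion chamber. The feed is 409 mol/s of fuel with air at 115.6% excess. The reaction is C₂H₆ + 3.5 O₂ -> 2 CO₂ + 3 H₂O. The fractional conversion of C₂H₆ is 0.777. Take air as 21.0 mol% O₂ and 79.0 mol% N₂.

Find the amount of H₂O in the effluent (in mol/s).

953 mol/s

Stoichiometric O₂ = 3.5 × 409 = 1432 mol/s; O₂ fed = 1432 × 2.156 = 3086 mol/s.
N₂ fed = 3086 × 79/21 = 11610 mol/s.
Fuel reacted = 0.777 × 409 → ξ = 317.8 mol/s.
Outlet (n = n₀ + ν ξ):
  C₂H₆: 409 − 1(317.8) = 91.21
  O₂: 3086 − 3.5(317.8) = 1974
  N₂: 11610 (inert)
  CO₂: 0 + 2(317.8) = 635.6
  H₂O: 0 + 3(317.8) = 953.4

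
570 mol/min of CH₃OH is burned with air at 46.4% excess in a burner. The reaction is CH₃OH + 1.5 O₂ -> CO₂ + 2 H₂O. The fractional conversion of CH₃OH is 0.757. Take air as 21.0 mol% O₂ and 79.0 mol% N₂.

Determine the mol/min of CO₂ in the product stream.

Stoichiometric O₂ = 1.5 × 570 = 855 mol/min; O₂ fed = 855 × 1.464 = 1252 mol/min.
N₂ fed = 1252 × 79/21 = 4709 mol/min.
Fuel reacted = 0.757 × 570 → ξ = 431.5 mol/min.
Outlet (n = n₀ + ν ξ):
  CH₃OH: 570 − 1(431.5) = 138.5
  O₂: 1252 − 1.5(431.5) = 604.5
  N₂: 4709 (inert)
  CO₂: 0 + 1(431.5) = 431.5
  H₂O: 0 + 2(431.5) = 863

431 mol/min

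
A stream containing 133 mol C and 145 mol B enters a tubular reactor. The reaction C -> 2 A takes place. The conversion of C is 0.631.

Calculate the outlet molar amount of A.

168 mol

C reacted = 0.631 × 133 = 83.92 mol; ν_C = −1, so ξ = 83.92/1 = 83.92 mol.
Outlet amounts (n = n₀ + ν ξ):
  C: 133 − 1(83.92) = 49.08
  A: 0 + 2(83.92) = 167.8
  B: 145 (inert)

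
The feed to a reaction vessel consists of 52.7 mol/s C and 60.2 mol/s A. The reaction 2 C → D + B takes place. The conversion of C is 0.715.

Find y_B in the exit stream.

C reacted = 0.715 × 52.7 = 37.68 mol/s; ν_C = −2, so ξ = 37.68/2 = 18.84 mol/s.
Outlet amounts (n = n₀ + ν ξ):
  C: 52.7 − 2(18.84) = 15.02
  D: 0 + 1(18.84) = 18.84
  B: 0 + 1(18.84) = 18.84
  A: 60.2 (inert)
Total out = 112.9 mol/s; y_B = 18.84 / 112.9 = 0.1669.

0.167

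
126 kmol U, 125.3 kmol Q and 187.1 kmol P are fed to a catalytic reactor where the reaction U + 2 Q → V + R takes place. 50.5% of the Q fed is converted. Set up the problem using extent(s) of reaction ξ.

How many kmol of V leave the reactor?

31.6 kmol

Q reacted = 0.505 × 125.3 = 63.28 kmol; ν_Q = −2, so ξ = 63.28/2 = 31.64 kmol.
Outlet amounts (n = n₀ + ν ξ):
  U: 126 − 1(31.64) = 94.36
  Q: 125.3 − 2(31.64) = 62.02
  V: 0 + 1(31.64) = 31.64
  R: 0 + 1(31.64) = 31.64
  P: 187.1 (inert)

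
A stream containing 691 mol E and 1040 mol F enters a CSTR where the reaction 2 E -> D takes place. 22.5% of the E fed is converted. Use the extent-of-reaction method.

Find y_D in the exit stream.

0.047

E reacted = 0.225 × 691 = 155.5 mol; ν_E = −2, so ξ = 155.5/2 = 77.74 mol.
Outlet amounts (n = n₀ + ν ξ):
  E: 691 − 2(77.74) = 535.5
  D: 0 + 1(77.74) = 77.74
  F: 1040 (inert)
Total out = 1653 mol; y_D = 77.74 / 1653 = 0.04702.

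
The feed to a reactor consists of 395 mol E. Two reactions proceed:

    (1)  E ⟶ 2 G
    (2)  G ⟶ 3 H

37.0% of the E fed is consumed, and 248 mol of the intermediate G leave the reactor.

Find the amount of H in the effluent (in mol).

Conversion of E: E consumed = 1ξ₁ = 0.37 × 395 → ξ₁ = 146.2 mol.
G balance: n_G = 0 + 2ξ₁ − 1ξ₂ = 248 → ξ₂ = (2·146.2 − 248)/1 = 44.3 mol.
Outlet amounts (n = n₀ + Σ ν·ξ):
  E: 395 − 1(146.2) = 248.8
  G: 0 + 2(146.2) − 1(44.3) = 248
  H: 0 + 3(44.3) = 132.9

133 mol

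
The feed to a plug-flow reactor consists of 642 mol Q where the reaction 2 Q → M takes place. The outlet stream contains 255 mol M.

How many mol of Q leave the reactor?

For M: n = n₀ + 1ξ → 255 = 0 + 1ξ, giving ξ = 255 mol.
Outlet amounts (n = n₀ + ν ξ):
  Q: 642 − 2(255) = 132
  M: 0 + 1(255) = 255

132 mol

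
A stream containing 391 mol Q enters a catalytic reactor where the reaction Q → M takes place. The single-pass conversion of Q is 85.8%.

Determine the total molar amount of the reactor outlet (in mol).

Q reacted = 0.858 × 391 = 335.5 mol; ν_Q = −1, so ξ = 335.5/1 = 335.5 mol.
Outlet amounts (n = n₀ + ν ξ):
  Q: 391 − 1(335.5) = 55.52
  M: 0 + 1(335.5) = 335.5
Total out = 55.52 + 335.5 = 391 mol.

391 mol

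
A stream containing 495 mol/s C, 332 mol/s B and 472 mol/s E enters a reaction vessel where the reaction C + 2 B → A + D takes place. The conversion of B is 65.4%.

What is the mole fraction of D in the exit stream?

B reacted = 0.654 × 332 = 217.1 mol/s; ν_B = −2, so ξ = 217.1/2 = 108.6 mol/s.
Outlet amounts (n = n₀ + ν ξ):
  C: 495 − 1(108.6) = 386.4
  B: 332 − 2(108.6) = 114.9
  A: 0 + 1(108.6) = 108.6
  D: 0 + 1(108.6) = 108.6
  E: 472 (inert)
Total out = 1190 mol/s; y_D = 108.6 / 1190 = 0.0912.

0.0912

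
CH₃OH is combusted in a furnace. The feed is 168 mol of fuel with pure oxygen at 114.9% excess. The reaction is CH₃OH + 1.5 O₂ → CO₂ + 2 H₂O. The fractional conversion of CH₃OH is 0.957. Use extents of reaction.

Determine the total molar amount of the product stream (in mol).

Stoichiometric O₂ = 1.5 × 168 = 252 mol; O₂ fed = 252 × 2.149 = 541.5 mol.
Fuel reacted = 0.957 × 168 → ξ = 160.8 mol.
Outlet (n = n₀ + ν ξ):
  CH₃OH: 168 − 1(160.8) = 7.224
  O₂: 541.5 − 1.5(160.8) = 300.4
  CO₂: 0 + 1(160.8) = 160.8
  H₂O: 0 + 2(160.8) = 321.6
Total out = 7.224 + 300.4 + 160.8 + 321.6 = 789.9 mol.

790 mol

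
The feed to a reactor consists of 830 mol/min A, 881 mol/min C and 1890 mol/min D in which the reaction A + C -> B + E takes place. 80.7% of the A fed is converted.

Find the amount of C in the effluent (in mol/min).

211 mol/min

A reacted = 0.807 × 830 = 669.8 mol/min; ν_A = −1, so ξ = 669.8/1 = 669.8 mol/min.
Outlet amounts (n = n₀ + ν ξ):
  A: 830 − 1(669.8) = 160.2
  C: 881 − 1(669.8) = 211.2
  B: 0 + 1(669.8) = 669.8
  E: 0 + 1(669.8) = 669.8
  D: 1890 (inert)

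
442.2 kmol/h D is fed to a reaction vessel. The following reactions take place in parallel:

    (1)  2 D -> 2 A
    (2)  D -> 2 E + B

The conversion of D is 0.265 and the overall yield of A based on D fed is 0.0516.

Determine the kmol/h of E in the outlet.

189 kmol/h

Yield of A: 2ξ₁ / 442.2 = 0.0516 → ξ₁ = 11.41 kmol/h.
Conversion of D: 2ξ₁ + 1ξ₂ = 0.265 × 442.2 = 117.2 → ξ₂ = 94.37 kmol/h.
Outlet amounts (n = n₀ + Σ ν·ξ):
  D: 442.2 − 2(11.41) − 1(94.37) = 325
  A: 0 + 2(11.41) = 22.82
  E: 0 + 2(94.37) = 188.7
  B: 0 + 1(94.37) = 94.37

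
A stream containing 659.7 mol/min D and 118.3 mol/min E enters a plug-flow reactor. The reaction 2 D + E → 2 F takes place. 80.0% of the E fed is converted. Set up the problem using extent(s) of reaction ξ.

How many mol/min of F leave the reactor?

189 mol/min

E reacted = 0.8 × 118.3 = 94.64 mol/min; ν_E = −1, so ξ = 94.64/1 = 94.64 mol/min.
Outlet amounts (n = n₀ + ν ξ):
  D: 659.7 − 2(94.64) = 470.4
  E: 118.3 − 1(94.64) = 23.66
  F: 0 + 2(94.64) = 189.3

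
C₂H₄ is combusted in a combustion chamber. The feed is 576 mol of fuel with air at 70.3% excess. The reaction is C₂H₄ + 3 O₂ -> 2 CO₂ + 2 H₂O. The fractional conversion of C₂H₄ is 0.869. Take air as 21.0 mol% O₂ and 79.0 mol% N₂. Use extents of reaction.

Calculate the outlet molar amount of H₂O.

Stoichiometric O₂ = 3 × 576 = 1728 mol; O₂ fed = 1728 × 1.703 = 2943 mol.
N₂ fed = 2943 × 79/21 = 11070 mol.
Fuel reacted = 0.869 × 576 → ξ = 500.5 mol.
Outlet (n = n₀ + ν ξ):
  C₂H₄: 576 − 1(500.5) = 75.46
  O₂: 2943 − 3(500.5) = 1441
  N₂: 11070 (inert)
  CO₂: 0 + 2(500.5) = 1001
  H₂O: 0 + 2(500.5) = 1001

1000 mol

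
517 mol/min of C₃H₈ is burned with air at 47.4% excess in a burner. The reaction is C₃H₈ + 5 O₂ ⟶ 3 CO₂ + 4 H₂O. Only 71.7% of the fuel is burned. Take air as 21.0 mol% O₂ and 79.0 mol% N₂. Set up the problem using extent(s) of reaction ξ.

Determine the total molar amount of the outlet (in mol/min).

Stoichiometric O₂ = 5 × 517 = 2585 mol/min; O₂ fed = 2585 × 1.474 = 3810 mol/min.
N₂ fed = 3810 × 79/21 = 14330 mol/min.
Fuel reacted = 0.717 × 517 → ξ = 370.7 mol/min.
Outlet (n = n₀ + ν ξ):
  C₃H₈: 517 − 1(370.7) = 146.3
  O₂: 3810 − 5(370.7) = 1957
  N₂: 14330 (inert)
  CO₂: 0 + 3(370.7) = 1112
  H₂O: 0 + 4(370.7) = 1483
Total out = 146.3 + 1957 + 14330 + 1112 + 1483 = 19030 mol/min.

19000 mol/min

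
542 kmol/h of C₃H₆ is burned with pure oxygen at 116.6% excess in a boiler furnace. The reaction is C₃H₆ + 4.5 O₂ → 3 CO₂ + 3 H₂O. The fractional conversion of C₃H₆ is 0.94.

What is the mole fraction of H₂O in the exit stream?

Stoichiometric O₂ = 4.5 × 542 = 2439 kmol/h; O₂ fed = 2439 × 2.166 = 5283 kmol/h.
Fuel reacted = 0.94 × 542 → ξ = 509.5 kmol/h.
Outlet (n = n₀ + ν ξ):
  C₃H₆: 542 − 1(509.5) = 32.52
  O₂: 5283 − 4.5(509.5) = 2990
  CO₂: 0 + 3(509.5) = 1528
  H₂O: 0 + 3(509.5) = 1528
Total out = 6080 kmol/h; y_H₂O = 1528 / 6080 = 0.2514.

0.251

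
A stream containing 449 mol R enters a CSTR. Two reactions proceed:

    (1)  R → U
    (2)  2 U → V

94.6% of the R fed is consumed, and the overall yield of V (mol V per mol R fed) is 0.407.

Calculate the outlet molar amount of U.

Conversion of R: R consumed = 1ξ₁ = 0.946 × 449 → ξ₁ = 424.8 mol.
Yield of V: 1ξ₂ / 449 = 0.407 → ξ₂ = 182.7 mol.
Outlet amounts (n = n₀ + Σ ν·ξ):
  R: 449 − 1(424.8) = 24.25
  U: 0 + 1(424.8) − 2(182.7) = 59.27
  V: 0 + 1(182.7) = 182.7

59.3 mol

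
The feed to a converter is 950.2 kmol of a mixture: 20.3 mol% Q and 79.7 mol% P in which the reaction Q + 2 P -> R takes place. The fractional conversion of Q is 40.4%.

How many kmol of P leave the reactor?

Q reacted = 0.404 × 192.9 = 77.93 kmol; ν_Q = −1, so ξ = 77.93/1 = 77.93 kmol.
Outlet amounts (n = n₀ + ν ξ):
  Q: 192.9 − 1(77.93) = 115
  P: 757.3 − 2(77.93) = 601.5
  R: 0 + 1(77.93) = 77.93

601 kmol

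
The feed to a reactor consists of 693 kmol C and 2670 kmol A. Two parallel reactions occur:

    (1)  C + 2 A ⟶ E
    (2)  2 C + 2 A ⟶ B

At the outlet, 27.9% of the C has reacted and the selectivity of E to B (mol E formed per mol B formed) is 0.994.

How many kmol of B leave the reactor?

64.6 kmol

Conversion of C: C consumed = 0.279 × 693 = 193.3 kmol = 1ξ₁ + 2ξ₂.
Selectivity: 1ξ₁ / (1ξ₂) = 0.994 → ξ₁ = 0.994 ξ₂.
Substitute: (1·0.994 + 2) ξ₂ = 193.3 → ξ₂ = 64.58 kmol, ξ₁ = 64.19 kmol.
Outlet amounts (n = n₀ + Σ ν·ξ):
  C: 693 − 1(64.19) − 2(64.58) = 499.7
  A: 2670 − 2(64.19) − 2(64.58) = 2412
  E: 0 + 1(64.19) = 64.19
  B: 0 + 1(64.58) = 64.58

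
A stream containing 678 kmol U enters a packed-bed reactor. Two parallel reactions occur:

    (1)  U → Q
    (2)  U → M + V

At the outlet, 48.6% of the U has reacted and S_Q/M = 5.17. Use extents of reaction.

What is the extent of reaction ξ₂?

ξ₂ = 53.4 kmol

Conversion of U: U consumed = 0.486 × 678 = 329.5 kmol = 1ξ₁ + 1ξ₂.
Selectivity: 1ξ₁ / (1ξ₂) = 5.17 → ξ₁ = 5.17 ξ₂.
Substitute: (1·5.17 + 1) ξ₂ = 329.5 → ξ₂ = 53.4 kmol, ξ₁ = 276.1 kmol.
Outlet amounts (n = n₀ + Σ ν·ξ):
  U: 678 − 1(276.1) − 1(53.4) = 348.5
  Q: 0 + 1(276.1) = 276.1
  M: 0 + 1(53.4) = 53.4
  V: 0 + 1(53.4) = 53.4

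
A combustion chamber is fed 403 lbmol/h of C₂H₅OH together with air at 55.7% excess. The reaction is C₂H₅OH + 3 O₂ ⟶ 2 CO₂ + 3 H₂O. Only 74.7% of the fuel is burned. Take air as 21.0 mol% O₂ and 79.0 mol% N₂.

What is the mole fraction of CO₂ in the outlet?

0.0623

Stoichiometric O₂ = 3 × 403 = 1209 lbmol/h; O₂ fed = 1209 × 1.557 = 1882 lbmol/h.
N₂ fed = 1882 × 79/21 = 7081 lbmol/h.
Fuel reacted = 0.747 × 403 → ξ = 301 lbmol/h.
Outlet (n = n₀ + ν ξ):
  C₂H₅OH: 403 − 1(301) = 102
  O₂: 1882 − 3(301) = 979.3
  N₂: 7081 (inert)
  CO₂: 0 + 2(301) = 602.1
  H₂O: 0 + 3(301) = 903.1
Total out = 9668 lbmol/h; y_CO₂ = 602.1 / 9668 = 0.06228.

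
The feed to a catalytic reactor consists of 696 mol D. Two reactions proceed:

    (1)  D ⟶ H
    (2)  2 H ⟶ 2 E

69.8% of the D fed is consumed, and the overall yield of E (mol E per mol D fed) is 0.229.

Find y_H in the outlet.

Conversion of D: D consumed = 1ξ₁ = 0.698 × 696 → ξ₁ = 485.8 mol.
Yield of E: 2ξ₂ / 696 = 0.229 → ξ₂ = 79.69 mol.
Outlet amounts (n = n₀ + Σ ν·ξ):
  D: 696 − 1(485.8) = 210.2
  H: 0 + 1(485.8) − 2(79.69) = 326.4
  E: 0 + 2(79.69) = 159.4
Total out = 696 mol; y_H = 326.4 / 696 = 0.469.

0.469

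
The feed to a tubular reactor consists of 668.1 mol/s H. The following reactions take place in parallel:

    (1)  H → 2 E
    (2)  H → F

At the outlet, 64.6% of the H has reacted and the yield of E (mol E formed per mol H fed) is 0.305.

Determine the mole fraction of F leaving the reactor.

0.428

Yield of E: 2ξ₁ / 668.1 = 0.305 → ξ₁ = 101.9 mol/s.
Conversion of H: 1ξ₁ + 1ξ₂ = 0.646 × 668.1 = 431.6 → ξ₂ = 329.7 mol/s.
Outlet amounts (n = n₀ + Σ ν·ξ):
  H: 668.1 − 1(101.9) − 1(329.7) = 236.5
  E: 0 + 2(101.9) = 203.8
  F: 0 + 1(329.7) = 329.7
Total out = 770 mol/s; y_F = 329.7 / 770 = 0.4282.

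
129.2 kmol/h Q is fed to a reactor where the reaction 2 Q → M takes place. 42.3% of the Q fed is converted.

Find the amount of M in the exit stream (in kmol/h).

27.3 kmol/h

Q reacted = 0.423 × 129.2 = 54.65 kmol/h; ν_Q = −2, so ξ = 54.65/2 = 27.33 kmol/h.
Outlet amounts (n = n₀ + ν ξ):
  Q: 129.2 − 2(27.33) = 74.55
  M: 0 + 1(27.33) = 27.33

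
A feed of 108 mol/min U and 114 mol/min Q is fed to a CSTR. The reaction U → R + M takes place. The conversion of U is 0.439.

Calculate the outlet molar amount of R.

47.4 mol/min

U reacted = 0.439 × 108 = 47.41 mol/min; ν_U = −1, so ξ = 47.41/1 = 47.41 mol/min.
Outlet amounts (n = n₀ + ν ξ):
  U: 108 − 1(47.41) = 60.59
  R: 0 + 1(47.41) = 47.41
  M: 0 + 1(47.41) = 47.41
  Q: 114 (inert)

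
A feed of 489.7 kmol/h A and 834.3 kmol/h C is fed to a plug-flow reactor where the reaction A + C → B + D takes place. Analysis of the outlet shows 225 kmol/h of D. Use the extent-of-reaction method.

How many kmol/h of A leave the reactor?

For D: n = n₀ + 1ξ → 225 = 0 + 1ξ, giving ξ = 225 kmol/h.
Outlet amounts (n = n₀ + ν ξ):
  A: 489.7 − 1(225) = 264.7
  C: 834.3 − 1(225) = 609.3
  B: 0 + 1(225) = 225
  D: 0 + 1(225) = 225

265 kmol/h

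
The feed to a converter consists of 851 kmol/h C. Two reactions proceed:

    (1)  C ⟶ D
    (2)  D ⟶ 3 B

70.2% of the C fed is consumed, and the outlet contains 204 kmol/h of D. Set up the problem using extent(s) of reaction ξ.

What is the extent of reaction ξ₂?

Conversion of C: C consumed = 1ξ₁ = 0.702 × 851 → ξ₁ = 597.4 kmol/h.
D balance: n_D = 0 + 1ξ₁ − 1ξ₂ = 204 → ξ₂ = (1·597.4 − 204)/1 = 393.4 kmol/h.
Outlet amounts (n = n₀ + Σ ν·ξ):
  C: 851 − 1(597.4) = 253.6
  D: 0 + 1(597.4) − 1(393.4) = 204
  B: 0 + 3(393.4) = 1180

ξ₂ = 393 kmol/h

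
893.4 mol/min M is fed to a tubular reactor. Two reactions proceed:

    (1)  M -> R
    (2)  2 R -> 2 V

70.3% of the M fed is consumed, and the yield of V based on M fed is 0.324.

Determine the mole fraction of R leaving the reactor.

0.379

Conversion of M: M consumed = 1ξ₁ = 0.703 × 893.4 → ξ₁ = 628.1 mol/min.
Yield of V: 2ξ₂ / 893.4 = 0.324 → ξ₂ = 144.7 mol/min.
Outlet amounts (n = n₀ + Σ ν·ξ):
  M: 893.4 − 1(628.1) = 265.3
  R: 0 + 1(628.1) − 2(144.7) = 338.6
  V: 0 + 2(144.7) = 289.5
Total out = 893.4 mol/min; y_R = 338.6 / 893.4 = 0.379.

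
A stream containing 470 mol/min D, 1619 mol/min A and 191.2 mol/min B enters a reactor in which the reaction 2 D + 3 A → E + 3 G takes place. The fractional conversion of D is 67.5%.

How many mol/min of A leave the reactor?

1140 mol/min

D reacted = 0.675 × 470 = 317.2 mol/min; ν_D = −2, so ξ = 317.2/2 = 158.6 mol/min.
Outlet amounts (n = n₀ + ν ξ):
  D: 470 − 2(158.6) = 152.8
  A: 1619 − 3(158.6) = 1143
  E: 0 + 1(158.6) = 158.6
  G: 0 + 3(158.6) = 475.9
  B: 191.2 (inert)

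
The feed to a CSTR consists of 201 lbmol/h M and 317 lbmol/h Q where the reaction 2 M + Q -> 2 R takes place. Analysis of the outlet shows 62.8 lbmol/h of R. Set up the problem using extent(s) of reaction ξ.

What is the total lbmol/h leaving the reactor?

For R: n = n₀ + 2ξ → 62.8 = 0 + 2ξ, giving ξ = 31.4 lbmol/h.
Outlet amounts (n = n₀ + ν ξ):
  M: 201 − 2(31.4) = 138.2
  Q: 317 − 1(31.4) = 285.6
  R: 0 + 2(31.4) = 62.8
Total out = 138.2 + 285.6 + 62.8 = 486.6 lbmol/h.

487 lbmol/h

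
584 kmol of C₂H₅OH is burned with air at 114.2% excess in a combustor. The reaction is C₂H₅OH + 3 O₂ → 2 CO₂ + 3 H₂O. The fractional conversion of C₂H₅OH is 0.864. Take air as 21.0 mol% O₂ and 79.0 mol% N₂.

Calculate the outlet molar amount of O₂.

2240 kmol

Stoichiometric O₂ = 3 × 584 = 1752 kmol; O₂ fed = 1752 × 2.142 = 3753 kmol.
N₂ fed = 3753 × 79/21 = 14120 kmol.
Fuel reacted = 0.864 × 584 → ξ = 504.6 kmol.
Outlet (n = n₀ + ν ξ):
  C₂H₅OH: 584 − 1(504.6) = 79.42
  O₂: 3753 − 3(504.6) = 2239
  N₂: 14120 (inert)
  CO₂: 0 + 2(504.6) = 1009
  H₂O: 0 + 3(504.6) = 1514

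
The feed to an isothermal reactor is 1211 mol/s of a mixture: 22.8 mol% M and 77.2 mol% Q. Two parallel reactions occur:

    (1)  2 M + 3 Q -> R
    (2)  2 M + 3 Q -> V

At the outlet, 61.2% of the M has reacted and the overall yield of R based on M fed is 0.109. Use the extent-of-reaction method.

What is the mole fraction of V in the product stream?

0.0623

Yield of R: 1ξ₁ / 276.1 = 0.109 → ξ₁ = 30.1 mol/s.
Conversion of M: 2ξ₁ + 2ξ₂ = 0.612 × 276.1 = 169 → ξ₂ = 54.39 mol/s.
Outlet amounts (n = n₀ + Σ ν·ξ):
  M: 276.1 − 2(30.1) − 2(54.39) = 107.1
  Q: 934.9 − 3(30.1) − 3(54.39) = 681.4
  R: 0 + 1(30.1) = 30.1
  V: 0 + 1(54.39) = 54.39
Total out = 873 mol/s; y_V = 54.39 / 873 = 0.0623.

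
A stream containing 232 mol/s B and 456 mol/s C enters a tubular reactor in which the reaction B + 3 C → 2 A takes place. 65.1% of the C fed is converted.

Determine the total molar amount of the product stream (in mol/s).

C reacted = 0.651 × 456 = 296.9 mol/s; ν_C = −3, so ξ = 296.9/3 = 98.95 mol/s.
Outlet amounts (n = n₀ + ν ξ):
  B: 232 − 1(98.95) = 133
  C: 456 − 3(98.95) = 159.1
  A: 0 + 2(98.95) = 197.9
Total out = 133 + 159.1 + 197.9 = 490.1 mol/s.

490 mol/s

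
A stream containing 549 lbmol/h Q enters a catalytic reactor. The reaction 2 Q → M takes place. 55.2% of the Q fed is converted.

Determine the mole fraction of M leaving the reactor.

Q reacted = 0.552 × 549 = 303 lbmol/h; ν_Q = −2, so ξ = 303/2 = 151.5 lbmol/h.
Outlet amounts (n = n₀ + ν ξ):
  Q: 549 − 2(151.5) = 246
  M: 0 + 1(151.5) = 151.5
Total out = 397.5 lbmol/h; y_M = 151.5 / 397.5 = 0.3812.

0.381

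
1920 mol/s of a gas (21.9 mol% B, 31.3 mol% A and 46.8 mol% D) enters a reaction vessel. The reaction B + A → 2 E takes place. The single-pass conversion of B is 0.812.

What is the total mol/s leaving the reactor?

1920 mol/s

B reacted = 0.812 × 420.5 = 341.4 mol/s; ν_B = −1, so ξ = 341.4/1 = 341.4 mol/s.
Outlet amounts (n = n₀ + ν ξ):
  B: 420.5 − 1(341.4) = 79.05
  A: 601 − 1(341.4) = 259.5
  E: 0 + 2(341.4) = 682.9
  D: 898.6 (inert)
Total out = 79.05 + 259.5 + 682.9 + 898.6 = 1920 mol/s.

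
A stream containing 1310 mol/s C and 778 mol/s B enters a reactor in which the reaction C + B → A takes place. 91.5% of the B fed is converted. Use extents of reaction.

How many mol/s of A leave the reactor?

712 mol/s

B reacted = 0.915 × 778 = 711.9 mol/s; ν_B = −1, so ξ = 711.9/1 = 711.9 mol/s.
Outlet amounts (n = n₀ + ν ξ):
  C: 1310 − 1(711.9) = 598.1
  B: 778 − 1(711.9) = 66.13
  A: 0 + 1(711.9) = 711.9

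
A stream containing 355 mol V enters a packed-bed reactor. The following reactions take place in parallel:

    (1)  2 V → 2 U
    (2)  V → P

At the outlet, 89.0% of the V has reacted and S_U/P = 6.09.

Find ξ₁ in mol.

ξ₁ = 136 mol

Conversion of V: V consumed = 0.89 × 355 = 315.9 mol = 2ξ₁ + 1ξ₂.
Selectivity: 2ξ₁ / (1ξ₂) = 6.09 → ξ₁ = 3.045 ξ₂.
Substitute: (2·3.045 + 1) ξ₂ = 315.9 → ξ₂ = 44.56 mol, ξ₁ = 135.7 mol.
Outlet amounts (n = n₀ + Σ ν·ξ):
  V: 355 − 2(135.7) − 1(44.56) = 39.05
  U: 0 + 2(135.7) = 271.4
  P: 0 + 1(44.56) = 44.56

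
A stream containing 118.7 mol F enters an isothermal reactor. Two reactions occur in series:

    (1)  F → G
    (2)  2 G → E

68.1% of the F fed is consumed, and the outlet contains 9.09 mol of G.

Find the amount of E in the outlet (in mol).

Conversion of F: F consumed = 1ξ₁ = 0.681 × 118.7 → ξ₁ = 80.83 mol.
G balance: n_G = 0 + 1ξ₁ − 2ξ₂ = 9.09 → ξ₂ = (1·80.83 − 9.09)/2 = 35.87 mol.
Outlet amounts (n = n₀ + Σ ν·ξ):
  F: 118.7 − 1(80.83) = 37.87
  G: 0 + 1(80.83) − 2(35.87) = 9.09
  E: 0 + 1(35.87) = 35.87

35.9 mol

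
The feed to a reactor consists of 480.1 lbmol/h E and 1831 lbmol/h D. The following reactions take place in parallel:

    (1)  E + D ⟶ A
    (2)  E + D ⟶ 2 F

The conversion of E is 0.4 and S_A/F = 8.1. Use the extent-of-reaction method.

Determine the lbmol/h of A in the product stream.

181 lbmol/h

Conversion of E: E consumed = 0.4 × 480.1 = 192 lbmol/h = 1ξ₁ + 1ξ₂.
Selectivity: 1ξ₁ / (2ξ₂) = 8.1 → ξ₁ = 16.2 ξ₂.
Substitute: (1·16.2 + 1) ξ₂ = 192 → ξ₂ = 11.17 lbmol/h, ξ₁ = 180.9 lbmol/h.
Outlet amounts (n = n₀ + Σ ν·ξ):
  E: 480.1 − 1(180.9) − 1(11.17) = 288.1
  D: 1831 − 1(180.9) − 1(11.17) = 1639
  A: 0 + 1(180.9) = 180.9
  F: 0 + 2(11.17) = 22.33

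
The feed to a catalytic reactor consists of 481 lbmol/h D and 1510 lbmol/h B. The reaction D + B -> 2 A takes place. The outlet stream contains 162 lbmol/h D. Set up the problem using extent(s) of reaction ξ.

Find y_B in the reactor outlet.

0.598

For D: n = n₀ − 1ξ → 162 = 481 − 1ξ, giving ξ = 319 lbmol/h.
Outlet amounts (n = n₀ + ν ξ):
  D: 481 − 1(319) = 162
  B: 1510 − 1(319) = 1191
  A: 0 + 2(319) = 638
Total out = 1991 lbmol/h; y_B = 1191 / 1991 = 0.5982.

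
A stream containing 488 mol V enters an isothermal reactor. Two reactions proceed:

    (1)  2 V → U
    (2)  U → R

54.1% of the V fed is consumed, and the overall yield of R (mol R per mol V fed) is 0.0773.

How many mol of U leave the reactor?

Conversion of V: V consumed = 2ξ₁ = 0.541 × 488 → ξ₁ = 132 mol.
Yield of R: 1ξ₂ / 488 = 0.0773 → ξ₂ = 37.72 mol.
Outlet amounts (n = n₀ + Σ ν·ξ):
  V: 488 − 2(132) = 224
  U: 0 + 1(132) − 1(37.72) = 94.28
  R: 0 + 1(37.72) = 37.72

94.3 mol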